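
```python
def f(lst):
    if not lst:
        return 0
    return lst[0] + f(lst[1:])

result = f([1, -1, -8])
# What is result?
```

1 + (-1) + (-8) + 0 = -8

Answer: -8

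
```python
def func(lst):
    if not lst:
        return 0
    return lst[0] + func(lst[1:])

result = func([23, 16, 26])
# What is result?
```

23 + 16 + 26 + 0 = 65

Answer: 65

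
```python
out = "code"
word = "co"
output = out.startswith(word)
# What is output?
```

Trace:
`out = "code"` → out = 'code'
`word = "co"` → word = 'co'
`output = out.startswith(word)` → output = True
So output = True

Answer: True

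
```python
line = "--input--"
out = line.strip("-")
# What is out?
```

Trace:
`line = "--input--"` → line = '--input--'
`out = line.strip("-")` → out = 'input'
So out = 'input'

Answer: 'input'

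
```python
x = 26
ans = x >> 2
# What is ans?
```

Trace:
`x = 26` → x = 26
`ans = x >> 2` → ans = 6
So ans = 6

Answer: 6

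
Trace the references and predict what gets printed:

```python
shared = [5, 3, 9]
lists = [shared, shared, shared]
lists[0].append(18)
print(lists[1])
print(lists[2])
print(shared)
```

Key concept: list of same reference.
Step by step:
`shared = [5, 3, 9]` → shared = [5, 3, 9]
`lists = [shared, shared, shared]` → lists = [[5, 3, 9], [5, 3, 9], [5, 3, 9]]
`lists[0].append(18)` → shared = [5, 3, 9, 18]; lists = [[5, 3, 9, 18], [5, 3, 9, 18], [5, 3, 9, 18]]
`print(lists[1])` → prints [5, 3, 9, 18]
`print(lists[2])` → prints [5, 3, 9, 18]
`print(shared)` → prints [5, 3, 9, 18]

Answer:
[5, 3, 9, 18]
[5, 3, 9, 18]
[5, 3, 9, 18]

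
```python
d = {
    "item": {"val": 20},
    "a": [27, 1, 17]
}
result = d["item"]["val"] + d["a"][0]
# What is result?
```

Trace:
`d = { ...` → d = {'item': {'val': 20}, 'a': [27, 1, 17]}
`result = d["item"]["val"] + d["a"][0]` → result = 47
So result = 47

Answer: 47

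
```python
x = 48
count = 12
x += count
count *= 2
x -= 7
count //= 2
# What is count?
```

Trace:
`x = 48` → x = 48
`count = 12` → count = 12
`x += count` → x = 60
`count *= 2` → count = 24
`x -= 7` → x = 53
`count //= 2` → count = 12
So count = 12

Answer: 12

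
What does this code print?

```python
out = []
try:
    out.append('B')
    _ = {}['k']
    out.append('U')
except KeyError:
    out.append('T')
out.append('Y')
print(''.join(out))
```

Execution trace: 'B' (try body) → 'T' (except KeyError) → 'Y' (after the try/except). Output: BTY

Answer: BTY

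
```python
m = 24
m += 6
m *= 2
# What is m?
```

Trace:
`m = 24` → m = 24
`m += 6` → m = 30
`m *= 2` → m = 60
So m = 60

Answer: 60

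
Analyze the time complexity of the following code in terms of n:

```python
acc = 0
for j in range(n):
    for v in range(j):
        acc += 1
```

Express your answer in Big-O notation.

Each loop level contributes: n × n. Multiplying the contributions gives O(n^2).

Answer: O(n^2)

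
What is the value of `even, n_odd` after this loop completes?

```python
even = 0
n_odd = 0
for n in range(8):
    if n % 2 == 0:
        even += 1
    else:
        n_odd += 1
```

Count evens and odds in range(8)
`even, n_odd` takes the values: (0, 0) → (1, 0) → (1, 1) → (2, 1) → (2, 2) → (3, 2) → (3, 3) → (4, 3) → (4, 4)

Answer: 4, 4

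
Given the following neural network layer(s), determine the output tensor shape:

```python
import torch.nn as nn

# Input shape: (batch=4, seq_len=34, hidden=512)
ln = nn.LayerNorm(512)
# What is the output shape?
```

Input: (4, 34, 512) -> Output: (4, 34, 512)

Answer: (4, 34, 512)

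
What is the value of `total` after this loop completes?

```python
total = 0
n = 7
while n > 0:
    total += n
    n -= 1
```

Sum 7 down to 1
`total` takes the values: 0 → 7 → 13 → 18 → 22 → 25 → 27 → 28

Answer: 28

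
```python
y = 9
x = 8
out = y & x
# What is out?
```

Trace:
`y = 9` → y = 9
`x = 8` → x = 8
`out = y & x` → out = 8
So out = 8

Answer: 8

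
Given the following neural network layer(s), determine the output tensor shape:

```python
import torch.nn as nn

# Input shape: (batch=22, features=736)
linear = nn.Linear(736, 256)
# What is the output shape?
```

Input: (22, 736) -> Output: (22, 256)

Answer: (22, 256)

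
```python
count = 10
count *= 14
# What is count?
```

Trace:
`count = 10` → count = 10
`count *= 14` → count = 140
So count = 140

Answer: 140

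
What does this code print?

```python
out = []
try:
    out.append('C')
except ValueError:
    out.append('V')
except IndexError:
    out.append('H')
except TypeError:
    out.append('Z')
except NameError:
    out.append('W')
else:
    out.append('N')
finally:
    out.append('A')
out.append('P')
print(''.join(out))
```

Execution trace: 'C' (try body, no exception) → 'N' (else) → 'A' (finally) → 'P' (after the try/except). Output: CNAP

Answer: CNAP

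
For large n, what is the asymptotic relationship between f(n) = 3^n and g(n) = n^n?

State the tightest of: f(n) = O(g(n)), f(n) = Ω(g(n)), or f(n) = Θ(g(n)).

3^n vs n^n: f(n) = O(g(n)) but not Ω(g(n)) — n^n grows strictly faster than 3^n.

Answer: f(n) = O(g(n)) but not Ω(g(n)) — n^n grows strictly faster than 3^n.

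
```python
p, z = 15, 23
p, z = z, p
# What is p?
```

Trace:
`p, z = 15, 23` → p = 15; z = 23
`p, z = z, p` → p = 23; z = 15
So p = 23

Answer: 23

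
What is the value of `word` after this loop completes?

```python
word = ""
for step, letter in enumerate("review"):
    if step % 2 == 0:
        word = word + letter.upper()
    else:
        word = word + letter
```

Uppercase even positions in 'review'
`word` takes the values: "" → "R" → "Re" → "ReV" → "ReVi" → "ReViE" → "ReViEw"

Answer: "ReViEw"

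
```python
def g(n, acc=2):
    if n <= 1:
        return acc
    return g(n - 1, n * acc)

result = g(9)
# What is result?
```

Accumulator trace (n, acc): (9, 2) -> (8, 18) -> (7, 144) -> (6, 1008) -> (5, 6048) -> (4, 30240) -> (3, 120960) -> (2, 362880) -> (1, 725760) -> return 725760

Answer: 725760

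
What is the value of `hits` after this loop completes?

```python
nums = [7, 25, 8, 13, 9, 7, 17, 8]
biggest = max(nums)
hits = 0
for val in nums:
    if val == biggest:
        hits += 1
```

Count of max value 25 in [7, 25, 8, 13, 9, 7, 17, 8]
`hits` takes the values: 0 → 1

Answer: 1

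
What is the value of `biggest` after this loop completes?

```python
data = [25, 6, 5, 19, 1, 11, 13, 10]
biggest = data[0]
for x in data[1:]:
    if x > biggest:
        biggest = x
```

Maximum of [25, 6, 5, 19, 1, 11, 13, 10]
`biggest` takes the values: 25

Answer: 25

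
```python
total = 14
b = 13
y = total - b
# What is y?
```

Trace:
`total = 14` → total = 14
`b = 13` → b = 13
`y = total - b` → y = 1
So y = 1

Answer: 1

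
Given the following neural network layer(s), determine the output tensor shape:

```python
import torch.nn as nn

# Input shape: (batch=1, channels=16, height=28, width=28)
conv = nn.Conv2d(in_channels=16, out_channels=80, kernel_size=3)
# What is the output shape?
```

Input: (1, 16, 28, 28) -> Output: (1, 80, 26, 26)

Answer: (1, 80, 26, 26)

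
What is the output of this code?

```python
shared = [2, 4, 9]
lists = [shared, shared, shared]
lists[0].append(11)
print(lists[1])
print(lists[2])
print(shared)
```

Key concept: list of same reference.
Step by step:
`shared = [2, 4, 9]` → shared = [2, 4, 9]
`lists = [shared, shared, shared]` → lists = [[2, 4, 9], [2, 4, 9], [2, 4, 9]]
`lists[0].append(11)` → shared = [2, 4, 9, 11]; lists = [[2, 4, 9, 11], [2, 4, 9, 11], [2, 4, 9, 11]]
`print(lists[1])` → prints [2, 4, 9, 11]
`print(lists[2])` → prints [2, 4, 9, 11]
`print(shared)` → prints [2, 4, 9, 11]

Answer:
[2, 4, 9, 11]
[2, 4, 9, 11]
[2, 4, 9, 11]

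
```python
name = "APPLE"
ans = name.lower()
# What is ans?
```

Trace:
`name = "APPLE"` → name = 'APPLE'
`ans = name.lower()` → ans = 'apple'
So ans = 'apple'

Answer: 'apple'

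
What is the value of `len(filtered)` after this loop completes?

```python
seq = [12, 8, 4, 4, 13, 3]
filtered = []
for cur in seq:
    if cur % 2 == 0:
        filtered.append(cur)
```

Count even numbers in [12, 8, 4, 4, 13, 3]
`filtered` takes the values: [] → [12] → [12, 8] → [12, 8, 4] → [12, 8, 4, 4]
So `len(filtered)` = 4

Answer: 4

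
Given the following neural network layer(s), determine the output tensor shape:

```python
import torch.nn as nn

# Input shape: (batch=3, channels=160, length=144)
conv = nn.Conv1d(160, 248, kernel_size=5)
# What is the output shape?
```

Input: (3, 160, 144) -> Output: (3, 248, 140)

Answer: (3, 248, 140)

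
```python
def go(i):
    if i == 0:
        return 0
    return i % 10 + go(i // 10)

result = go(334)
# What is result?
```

Sum of digits of 334: 4 + 3 + 3 = 10

Answer: 10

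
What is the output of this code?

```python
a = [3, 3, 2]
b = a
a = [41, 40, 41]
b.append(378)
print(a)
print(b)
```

Key concept: rebinding vs mutation: a is rebound to a new list, b still points at the original.
Step by step:
`a = [3, 3, 2]` → a = [3, 3, 2]
`b = a` → b = [3, 3, 2] (same object as a)
`a = [41, 40, 41]` → a = [41, 40, 41]
`b.append(378)` → b = [3, 3, 2, 378]
`print(a)` → prints [41, 40, 41]
`print(b)` → prints [3, 3, 2, 378]

Answer:
[41, 40, 41]
[3, 3, 2, 378]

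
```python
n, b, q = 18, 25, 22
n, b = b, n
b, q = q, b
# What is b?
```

Trace:
`n, b, q = 18, 25, 22` → n = 18; b = 25; q = 22
`n, b = b, n` → n = 25; b = 18
`b, q = q, b` → b = 22; q = 18
So b = 22

Answer: 22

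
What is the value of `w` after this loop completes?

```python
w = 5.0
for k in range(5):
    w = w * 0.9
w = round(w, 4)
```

Exponential decay: 5.0 * 0.9^5
`w` takes the values: 5.0 → 4.5 → 4.05 → 3.645 → 3.2805 → 2.95245 → 2.9525

Answer: 2.9525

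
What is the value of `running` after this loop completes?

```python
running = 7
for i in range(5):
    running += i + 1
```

Start at 7, add 1 to 5 = 22
`running` takes the values: 7 → 8 → 10 → 13 → 17 → 22

Answer: 22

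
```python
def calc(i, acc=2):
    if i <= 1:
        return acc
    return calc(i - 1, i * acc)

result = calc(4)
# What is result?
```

Accumulator trace (n, acc): (4, 2) -> (3, 8) -> (2, 24) -> (1, 48) -> return 48

Answer: 48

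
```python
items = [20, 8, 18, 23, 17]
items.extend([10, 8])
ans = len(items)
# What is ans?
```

Trace:
`items = [20, 8, 18, 23, 17]` → items = [20, 8, 18, 23, 17]
`items.extend([10, 8])` → items = [20, 8, 18, 23, 17, 10, 8]
`ans = len(items)` → ans = 7
So ans = 7

Answer: 7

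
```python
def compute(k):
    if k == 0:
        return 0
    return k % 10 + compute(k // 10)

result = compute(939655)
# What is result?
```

Sum of digits of 939655: 5 + 5 + 6 + 9 + 3 + 9 = 37

Answer: 37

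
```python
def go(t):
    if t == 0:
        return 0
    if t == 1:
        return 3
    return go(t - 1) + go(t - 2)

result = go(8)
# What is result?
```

Build up from base cases: go(0)=0, go(1)=3, go(2)=3, go(3)=6, go(4)=9, go(5)=15, go(6)=24, ..., go(8)=63

Answer: 63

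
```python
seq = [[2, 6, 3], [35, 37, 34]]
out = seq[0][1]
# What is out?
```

Trace:
`seq = [[2, 6, 3], [35, 37, 34]]` → seq = [[2, 6, 3], [35, 37, 34]]
`out = seq[0][1]` → out = 6
So out = 6

Answer: 6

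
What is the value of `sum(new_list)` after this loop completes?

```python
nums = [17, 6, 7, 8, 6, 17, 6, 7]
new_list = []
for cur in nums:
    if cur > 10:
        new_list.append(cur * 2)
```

Sum of doubled values > 10
`new_list` takes the values: [] → [34] → [34, 34]
So `sum(new_list)` = 68

Answer: 68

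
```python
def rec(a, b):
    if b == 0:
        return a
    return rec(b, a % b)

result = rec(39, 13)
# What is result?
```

rec(39, 13) -> rec(13, 0) -> 13

Answer: 13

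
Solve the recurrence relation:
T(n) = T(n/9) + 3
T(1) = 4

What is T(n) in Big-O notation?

Each step divides n by 9 and adds 3. After log_9(n) steps we reach T(1)=4. So T(n) = 3·log_9(n) + 4 = O(log n).

Answer: O(log n)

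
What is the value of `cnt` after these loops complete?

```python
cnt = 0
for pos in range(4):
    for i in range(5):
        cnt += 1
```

4 * 5 = 20
`cnt` takes the values: 0 → 1 → 2 → 3 → 4 → 5 → 6 → 7 → 8 → 9 → 10 → 11 → 12 → 13 → 14 → 15 → 16 → 17 → 18 → 19 → 20

Answer: 20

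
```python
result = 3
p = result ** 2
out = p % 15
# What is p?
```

Trace:
`result = 3` → result = 3
`p = result ** 2` → p = 9
`out = p % 15` → out = 9
So p = 9

Answer: 9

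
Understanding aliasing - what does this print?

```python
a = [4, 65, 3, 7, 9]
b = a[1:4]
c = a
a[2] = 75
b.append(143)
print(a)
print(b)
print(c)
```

Key concept: slice vs alias.
Step by step:
`a = [4, 65, 3, 7, 9]` → a = [4, 65, 3, 7, 9]
`b = a[1:4]` → b = [65, 3, 7]
`c = a` → c = [4, 65, 3, 7, 9] (same object as a)
`a[2] = 75` → a = [4, 65, 75, 7, 9] (same object as c); c = [4, 65, 75, 7, 9] (same object as a)
`b.append(143)` → b = [65, 3, 7, 143]
`print(a)` → prints [4, 65, 75, 7, 9]
`print(b)` → prints [65, 3, 7, 143]
`print(c)` → prints [4, 65, 75, 7, 9]

Answer:
[4, 65, 75, 7, 9]
[65, 3, 7, 143]
[4, 65, 75, 7, 9]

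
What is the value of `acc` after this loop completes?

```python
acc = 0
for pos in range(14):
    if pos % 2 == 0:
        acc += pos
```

Sum of even numbers 0 to 13
`acc` takes the values: 0 → 2 → 6 → 12 → 20 → 30 → 42

Answer: 42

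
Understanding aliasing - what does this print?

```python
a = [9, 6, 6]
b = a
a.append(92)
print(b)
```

Key concept: basic list aliasing.
Step by step:
`a = [9, 6, 6]` → a = [9, 6, 6]
`b = a` → b = [9, 6, 6] (same object as a)
`a.append(92)` → a = [9, 6, 6, 92] (same object as b); b = [9, 6, 6, 92] (same object as a)
`print(b)` → prints [9, 6, 6, 92]

Answer: [9, 6, 6, 92]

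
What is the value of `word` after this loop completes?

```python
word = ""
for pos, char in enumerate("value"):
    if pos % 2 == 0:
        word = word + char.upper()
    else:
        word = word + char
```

Uppercase even positions in 'value'
`word` takes the values: "" → "V" → "Va" → "VaL" → "VaLu" → "VaLuE"

Answer: "VaLuE"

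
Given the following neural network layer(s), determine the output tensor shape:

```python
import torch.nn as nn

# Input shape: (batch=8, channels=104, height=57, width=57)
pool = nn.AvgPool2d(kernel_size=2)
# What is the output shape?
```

Input: (8, 104, 57, 57) -> Output: (8, 104, 28, 28)

Answer: (8, 104, 28, 28)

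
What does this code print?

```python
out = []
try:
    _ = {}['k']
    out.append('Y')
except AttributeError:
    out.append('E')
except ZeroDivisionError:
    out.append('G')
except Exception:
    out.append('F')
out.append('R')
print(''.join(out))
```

Execution trace: 'F' (except Exception) → 'R' (after the try/except). Output: FR

Answer: FR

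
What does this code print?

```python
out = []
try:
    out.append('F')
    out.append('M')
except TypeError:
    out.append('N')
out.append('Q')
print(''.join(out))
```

Execution trace: 'F' (try body) → 'M' (try body, no exception) → 'Q' (after the try/except). Output: FMQ

Answer: FMQ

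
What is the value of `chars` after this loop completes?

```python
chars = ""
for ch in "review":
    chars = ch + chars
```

Reverse 'review'
`chars` takes the values: "" → "r" → "er" → "ver" → "iver" → "eiver" → "weiver"

Answer: "weiver"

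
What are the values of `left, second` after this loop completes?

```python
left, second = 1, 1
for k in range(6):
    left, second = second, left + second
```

Fibonacci: after 6 iterations
`left, second` takes the values: (1, 1) → (1, 2) → (2, 3) → (3, 5) → (5, 8) → (8, 13) → (13, 21)

Answer: 13, 21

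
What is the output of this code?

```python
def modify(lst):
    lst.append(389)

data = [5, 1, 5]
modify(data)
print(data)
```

Key concept: function modifies passed list.
Step by step:
`data = [5, 1, 5]` → data = [5, 1, 5]
`modify(data)` → data = [5, 1, 5, 389]
`print(data)` → prints [5, 1, 5, 389]

Answer: [5, 1, 5, 389]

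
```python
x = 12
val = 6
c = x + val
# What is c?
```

Trace:
`x = 12` → x = 12
`val = 6` → val = 6
`c = x + val` → c = 18
So c = 18

Answer: 18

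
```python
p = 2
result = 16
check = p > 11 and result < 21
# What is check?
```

Trace:
`p = 2` → p = 2
`result = 16` → result = 16
`check = p > 11 and result < 21` → check = False
So check = False

Answer: False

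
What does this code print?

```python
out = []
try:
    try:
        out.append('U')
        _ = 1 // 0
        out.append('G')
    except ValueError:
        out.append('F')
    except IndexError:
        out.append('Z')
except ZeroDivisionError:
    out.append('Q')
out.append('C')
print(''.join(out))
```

Execution trace: 'U' (try body) → 'Q' (outer except ZeroDivisionError) → 'C' (after the try/except). Output: UQC

Answer: UQC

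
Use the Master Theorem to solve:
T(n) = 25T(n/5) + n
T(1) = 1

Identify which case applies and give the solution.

a=25, b=5, f(n)=n. log_5(25) = 2. Since c=1 < 2, Case 1 applies: T(n) = Θ(n^log_b(a)) = O(n^2).

Answer: O(n^2) - Case 1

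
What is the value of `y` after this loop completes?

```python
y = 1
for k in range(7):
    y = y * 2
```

Multiply by 2, 7 times: 1 * 2^7 = 128
`y` takes the values: 1 → 2 → 4 → 8 → 16 → 32 → 64 → 128

Answer: 128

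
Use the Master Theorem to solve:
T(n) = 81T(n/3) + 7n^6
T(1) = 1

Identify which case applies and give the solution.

a=81, b=3, f(n)=7n^6. log_3(81) = 4. Since c=6 > 4 and the regularity condition holds (81(n/3)^6 = (81/3^6)n^6 with 81/3^6 < 1), Case 3 applies: T(n) = Θ(f(n)) = O(n^6).

Answer: O(n^6) - Case 3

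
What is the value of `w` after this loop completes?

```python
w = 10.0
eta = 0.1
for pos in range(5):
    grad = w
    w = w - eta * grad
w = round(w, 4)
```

Gradient descent: w = 10.0 * (1 - 0.1)^5
`w` takes the values: 10.0 → 9.0 → 8.1 → 7.29 → 6.561 → 5.9049

Answer: 5.9049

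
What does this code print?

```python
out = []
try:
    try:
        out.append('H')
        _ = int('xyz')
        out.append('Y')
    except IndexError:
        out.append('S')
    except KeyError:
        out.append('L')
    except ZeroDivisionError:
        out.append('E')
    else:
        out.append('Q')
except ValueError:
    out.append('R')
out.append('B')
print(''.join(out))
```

Execution trace: 'H' (try body) → 'R' (outer except ValueError) → 'B' (after the try/except). Output: HRB

Answer: HRB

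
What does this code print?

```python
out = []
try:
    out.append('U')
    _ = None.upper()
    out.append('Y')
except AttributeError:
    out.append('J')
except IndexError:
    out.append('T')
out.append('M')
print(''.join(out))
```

Execution trace: 'U' (try body) → 'J' (except AttributeError) → 'M' (after the try/except). Output: UJM

Answer: UJM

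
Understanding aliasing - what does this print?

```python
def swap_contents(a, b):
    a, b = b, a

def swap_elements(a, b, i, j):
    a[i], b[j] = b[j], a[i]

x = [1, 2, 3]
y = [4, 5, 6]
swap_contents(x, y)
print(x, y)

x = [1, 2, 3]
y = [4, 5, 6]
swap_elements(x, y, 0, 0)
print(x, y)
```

Key concept: parameter rebinding vs mutation.
Step by step:
`x = [1, 2, 3]` → x = [1, 2, 3]
`y = [4, 5, 6]` → y = [4, 5, 6]
`swap_contents(x, y)` → no visible change to tracked variables
`print(x, y)` → prints [1, 2, 3] [4, 5, 6]
`x = [1, 2, 3]` → x = [1, 2, 3]
`y = [4, 5, 6]` → y = [4, 5, 6]
`swap_elements(x, y, 0, 0)` → x = [4, 2, 3]; y = [1, 5, 6]
`print(x, y)` → prints [4, 2, 3] [1, 5, 6]

Answer:
[1, 2, 3] [4, 5, 6]
[4, 2, 3] [1, 5, 6]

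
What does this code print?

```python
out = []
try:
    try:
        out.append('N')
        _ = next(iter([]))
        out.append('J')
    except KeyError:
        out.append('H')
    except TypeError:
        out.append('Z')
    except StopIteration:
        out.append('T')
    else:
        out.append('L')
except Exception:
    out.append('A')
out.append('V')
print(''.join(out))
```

Execution trace: 'N' (inner try body) → 'T' (inner except StopIteration) → 'V' (after the try/except). Output: NTV

Answer: NTV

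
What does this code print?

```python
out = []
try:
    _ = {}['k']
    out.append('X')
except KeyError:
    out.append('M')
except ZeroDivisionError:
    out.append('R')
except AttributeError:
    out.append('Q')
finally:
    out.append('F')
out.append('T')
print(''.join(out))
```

Execution trace: 'M' (except KeyError) → 'F' (finally) → 'T' (after the try/except). Output: MFT

Answer: MFT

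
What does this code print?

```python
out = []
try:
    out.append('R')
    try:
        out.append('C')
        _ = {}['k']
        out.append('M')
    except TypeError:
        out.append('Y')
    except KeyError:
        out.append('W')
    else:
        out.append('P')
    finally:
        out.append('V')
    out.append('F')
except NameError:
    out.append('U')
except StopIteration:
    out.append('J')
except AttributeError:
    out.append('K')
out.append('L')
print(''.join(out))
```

Execution trace: 'R' (try body) → 'C' (inner try body) → 'W' (inner except KeyError) → 'V' (inner finally) → 'F' (try body, no exception) → 'L' (after the try/except). Output: RCWVFL

Answer: RCWVFL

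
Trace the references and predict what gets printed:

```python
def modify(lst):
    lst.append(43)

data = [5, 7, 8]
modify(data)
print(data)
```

Key concept: function modifies passed list.
Step by step:
`data = [5, 7, 8]` → data = [5, 7, 8]
`modify(data)` → data = [5, 7, 8, 43]
`print(data)` → prints [5, 7, 8, 43]

Answer: [5, 7, 8, 43]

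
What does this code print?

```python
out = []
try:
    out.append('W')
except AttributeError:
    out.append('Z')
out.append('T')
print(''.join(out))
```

Execution trace: 'W' (try body, no exception) → 'T' (after the try/except). Output: WT

Answer: WT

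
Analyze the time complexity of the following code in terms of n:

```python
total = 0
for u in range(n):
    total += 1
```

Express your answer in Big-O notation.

Each loop level contributes: n. Multiplying the contributions gives O(n).

Answer: O(n)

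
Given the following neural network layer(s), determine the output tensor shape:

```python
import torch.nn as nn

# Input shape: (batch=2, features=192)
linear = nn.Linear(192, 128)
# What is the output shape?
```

Input: (2, 192) -> Output: (2, 128)

Answer: (2, 128)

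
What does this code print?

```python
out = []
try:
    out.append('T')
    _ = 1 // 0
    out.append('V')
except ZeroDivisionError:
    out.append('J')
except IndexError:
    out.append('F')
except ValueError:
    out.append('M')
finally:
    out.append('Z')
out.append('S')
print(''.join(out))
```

Execution trace: 'T' (try body) → 'J' (except ZeroDivisionError) → 'Z' (finally) → 'S' (after the try/except). Output: TJZS

Answer: TJZS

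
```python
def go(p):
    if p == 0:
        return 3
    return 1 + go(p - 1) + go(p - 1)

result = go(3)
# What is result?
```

go(p) = 1 + 2·go(p-1), go(0)=3. Closed form: (3+1)·2^3 - 1 = 31.

Answer: 31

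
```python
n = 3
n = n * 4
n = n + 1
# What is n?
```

Trace:
`n = 3` → n = 3
`n = n * 4` → n = 12
`n = n + 1` → n = 13
So n = 13

Answer: 13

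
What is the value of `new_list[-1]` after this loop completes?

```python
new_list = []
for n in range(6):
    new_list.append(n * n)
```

Last element of squares 0 to 5
`new_list` takes the values: [] → [0] → [0, 1] → [0, 1, 4] → [0, 1, 4, 9] → [0, 1, 4, 9, 16] → [0, 1, 4, 9, 16, 25]
So `new_list[-1]` = 25

Answer: 25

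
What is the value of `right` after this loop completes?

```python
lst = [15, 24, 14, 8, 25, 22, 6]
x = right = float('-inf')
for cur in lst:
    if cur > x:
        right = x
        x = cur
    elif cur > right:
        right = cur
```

Second largest (with repeats) in [15, 24, 14, 8, 25, 22, 6]
`right` takes the values: -inf → 15 → 24

Answer: 24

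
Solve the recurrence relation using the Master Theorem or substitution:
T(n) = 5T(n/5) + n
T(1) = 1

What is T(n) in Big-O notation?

By Master Theorem: a=5, b=5, f(n)=n. Since log_5(5) = 1 and f(n) = Θ(n^1), Case 2 applies. T(n) = O(n log n).

Answer: O(n log n)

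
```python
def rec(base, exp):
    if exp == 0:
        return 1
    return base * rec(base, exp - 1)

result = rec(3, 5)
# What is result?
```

rec(3, 5) = 3 * 3 * 3 * 3 * 3 = 243

Answer: 243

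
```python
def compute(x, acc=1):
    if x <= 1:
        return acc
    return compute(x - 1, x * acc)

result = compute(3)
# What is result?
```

Accumulator trace (n, acc): (3, 1) -> (2, 3) -> (1, 6) -> return 6

Answer: 6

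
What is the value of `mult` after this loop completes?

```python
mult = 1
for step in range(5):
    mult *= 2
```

2^5 = 32
`mult` takes the values: 1 → 2 → 4 → 8 → 16 → 32

Answer: 32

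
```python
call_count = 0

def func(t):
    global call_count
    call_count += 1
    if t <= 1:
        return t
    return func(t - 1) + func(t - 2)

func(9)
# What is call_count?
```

Calls(t) = 1 + Calls(t-1) + Calls(t-2); Calls(0)=Calls(1)=1. For t=9 this gives 109.

Answer: 109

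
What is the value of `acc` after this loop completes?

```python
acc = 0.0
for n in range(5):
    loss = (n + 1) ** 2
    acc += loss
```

Sum of squared losses 1² + 2² + ... + 5²
`acc` takes the values: 0.0 → 1.0 → 5.0 → 14.0 → 30.0 → 55.0

Answer: 55.0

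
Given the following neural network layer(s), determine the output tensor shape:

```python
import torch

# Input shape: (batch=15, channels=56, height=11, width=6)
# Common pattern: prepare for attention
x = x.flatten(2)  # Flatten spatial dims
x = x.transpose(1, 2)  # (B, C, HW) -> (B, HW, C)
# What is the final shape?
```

Input: (15, 56, 11, 6) -> after flatten(2): (15, 56, 66) -> Output: (15, 66, 56)

Answer: (15, 66, 56)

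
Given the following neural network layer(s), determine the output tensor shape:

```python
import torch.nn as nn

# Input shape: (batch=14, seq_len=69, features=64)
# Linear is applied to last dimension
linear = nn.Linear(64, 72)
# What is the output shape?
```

Input: (14, 69, 64) -> Output: (14, 69, 72)

Answer: (14, 69, 72)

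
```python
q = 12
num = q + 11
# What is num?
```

Trace:
`q = 12` → q = 12
`num = q + 11` → num = 23
So num = 23

Answer: 23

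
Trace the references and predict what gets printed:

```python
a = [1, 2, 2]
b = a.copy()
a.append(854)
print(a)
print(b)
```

Key concept: list.copy() creates independent copy.
Step by step:
`a = [1, 2, 2]` → a = [1, 2, 2]
`b = a.copy()` → b = [1, 2, 2]
`a.append(854)` → a = [1, 2, 2, 854]
`print(a)` → prints [1, 2, 2, 854]
`print(b)` → prints [1, 2, 2]

Answer:
[1, 2, 2, 854]
[1, 2, 2]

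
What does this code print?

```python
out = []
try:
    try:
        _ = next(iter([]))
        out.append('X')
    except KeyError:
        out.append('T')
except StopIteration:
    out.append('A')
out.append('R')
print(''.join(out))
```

Execution trace: 'A' (outer except StopIteration) → 'R' (after the try/except). Output: AR

Answer: AR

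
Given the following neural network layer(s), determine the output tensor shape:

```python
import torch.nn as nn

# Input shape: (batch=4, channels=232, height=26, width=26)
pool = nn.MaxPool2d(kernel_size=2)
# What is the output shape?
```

Input: (4, 232, 26, 26) -> Output: (4, 232, 13, 13)

Answer: (4, 232, 13, 13)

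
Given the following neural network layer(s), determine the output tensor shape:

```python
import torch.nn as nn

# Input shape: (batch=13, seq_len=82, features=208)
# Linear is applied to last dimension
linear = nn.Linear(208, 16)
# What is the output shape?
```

Input: (13, 82, 208) -> Output: (13, 82, 16)

Answer: (13, 82, 16)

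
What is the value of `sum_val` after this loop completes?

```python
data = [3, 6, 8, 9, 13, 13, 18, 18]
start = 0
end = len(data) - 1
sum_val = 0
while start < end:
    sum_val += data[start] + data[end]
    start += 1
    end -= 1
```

Sum of pairs from ends
`sum_val` takes the values: 0 → 21 → 45 → 66 → 88

Answer: 88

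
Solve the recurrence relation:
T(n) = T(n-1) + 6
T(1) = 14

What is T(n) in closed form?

Unrolling: T(n) = T(1) + 6·(n-1) = 14 + 6(n-1) = 6n + 8.

Answer: T(n) = 6n + 8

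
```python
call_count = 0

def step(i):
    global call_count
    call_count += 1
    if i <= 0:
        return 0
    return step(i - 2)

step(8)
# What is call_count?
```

Linear recursion stepping by 2: 5 calls from i=8 down to ≤0.

Answer: 5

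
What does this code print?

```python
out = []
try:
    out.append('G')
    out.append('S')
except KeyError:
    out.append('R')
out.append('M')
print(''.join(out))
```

Execution trace: 'G' (try body) → 'S' (try body, no exception) → 'M' (after the try/except). Output: GSM

Answer: GSM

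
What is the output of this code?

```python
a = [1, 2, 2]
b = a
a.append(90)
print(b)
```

Key concept: basic list aliasing.
Step by step:
`a = [1, 2, 2]` → a = [1, 2, 2]
`b = a` → b = [1, 2, 2] (same object as a)
`a.append(90)` → a = [1, 2, 2, 90] (same object as b); b = [1, 2, 2, 90] (same object as a)
`print(b)` → prints [1, 2, 2, 90]

Answer: [1, 2, 2, 90]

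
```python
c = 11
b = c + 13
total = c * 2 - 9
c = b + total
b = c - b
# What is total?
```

Trace:
`c = 11` → c = 11
`b = c + 13` → b = 24
`total = c * 2 - 9` → total = 13
`c = b + total` → c = 37
`b = c - b` → b = 13
So total = 13

Answer: 13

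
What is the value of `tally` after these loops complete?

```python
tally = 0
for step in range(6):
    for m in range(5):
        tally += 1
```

6 * 5 = 30
`tally` takes the values: 0 → 1 → 2 → 3 → 4 → 5 → 6 → 7 → 8 → 9 → 10 → 11 → 12 → 13 → 14 → 15 → 16 → 17 → 18 → 19 → 20 → 21 → 22 → 23 → 24 → 25 → 26 → 27 → 28 → 29 → 30

Answer: 30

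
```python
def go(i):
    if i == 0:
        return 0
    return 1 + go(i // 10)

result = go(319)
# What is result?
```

Count of digits of 319: 3

Answer: 3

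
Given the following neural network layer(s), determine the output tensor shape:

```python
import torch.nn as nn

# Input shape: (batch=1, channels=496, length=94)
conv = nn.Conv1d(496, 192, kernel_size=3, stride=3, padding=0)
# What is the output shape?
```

Input: (1, 496, 94) -> Output: (1, 192, 31)

Answer: (1, 192, 31)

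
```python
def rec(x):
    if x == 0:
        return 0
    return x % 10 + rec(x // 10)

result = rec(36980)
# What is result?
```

Sum of digits of 36980: 0 + 8 + 9 + 6 + 3 = 26

Answer: 26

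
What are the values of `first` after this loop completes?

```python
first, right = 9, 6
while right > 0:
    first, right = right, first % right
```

GCD of 9 and 6
`first` takes the values: 9 → 6 → 3

Answer: 3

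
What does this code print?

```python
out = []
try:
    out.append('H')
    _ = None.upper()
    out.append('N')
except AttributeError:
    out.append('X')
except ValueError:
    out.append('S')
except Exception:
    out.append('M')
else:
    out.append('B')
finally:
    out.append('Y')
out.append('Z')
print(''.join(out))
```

Execution trace: 'H' (try body) → 'X' (except AttributeError) → 'Y' (finally) → 'Z' (after the try/except). Output: HXYZ

Answer: HXYZ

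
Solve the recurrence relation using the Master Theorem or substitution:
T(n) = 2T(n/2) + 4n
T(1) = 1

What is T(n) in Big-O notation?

By Master Theorem: a=2, b=2, f(n)=4n. Since log_2(2) = 1 and f(n) = Θ(n^1), Case 2 applies. T(n) = O(n log n).

Answer: O(n log n)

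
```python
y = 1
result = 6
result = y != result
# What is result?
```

Trace:
`y = 1` → y = 1
`result = 6` → result = 6
`result = y != result` → result = True
So result = True

Answer: True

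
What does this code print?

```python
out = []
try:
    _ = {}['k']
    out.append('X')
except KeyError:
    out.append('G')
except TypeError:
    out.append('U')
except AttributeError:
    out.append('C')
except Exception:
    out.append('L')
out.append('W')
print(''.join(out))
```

Execution trace: 'G' (except KeyError) → 'W' (after the try/except). Output: GW

Answer: GW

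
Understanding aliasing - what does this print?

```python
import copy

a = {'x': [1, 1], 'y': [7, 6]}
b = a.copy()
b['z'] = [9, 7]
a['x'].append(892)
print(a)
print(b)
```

Key concept: shallow copy of dict with mutable values.
Step by step:
`a = {'x': [1, 1], 'y': [7, 6]}` → a = {'x': [1, 1], 'y': [7, 6]}
`b = a.copy()` → b = {'x': [1, 1], 'y': [7, 6]}
`b['z'] = [9, 7]` → b = {'x': [1, 1], 'y': [7, 6], 'z': [9, 7]}
`a['x'].append(892)` → a = {'x': [1, 1, 892], 'y': [7, 6]}; b = {'x': [1, 1, 892], 'y': [7, 6], 'z': [9, 7]}
`print(a)` → prints {'x': [1, 1, 892], 'y': [7, 6]}
`print(b)` → prints {'x': [1, 1, 892], 'y': [7, 6], 'z': [9, 7]}

Answer:
{'x': [1, 1, 892], 'y': [7, 6]}
{'x': [1, 1, 892], 'y': [7, 6], 'z': [9, 7]}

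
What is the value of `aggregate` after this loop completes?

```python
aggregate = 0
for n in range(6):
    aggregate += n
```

Sum of 0 to 5 = 15
`aggregate` takes the values: 0 → 1 → 3 → 6 → 10 → 15

Answer: 15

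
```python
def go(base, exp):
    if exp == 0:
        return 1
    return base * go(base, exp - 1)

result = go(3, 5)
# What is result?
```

go(3, 5) = 3 * 3 * 3 * 3 * 3 = 243

Answer: 243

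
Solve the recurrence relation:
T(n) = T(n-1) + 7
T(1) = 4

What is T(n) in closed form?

Unrolling: T(n) = T(1) + 7·(n-1) = 4 + 7(n-1) = 7n - 3.

Answer: T(n) = 7n - 3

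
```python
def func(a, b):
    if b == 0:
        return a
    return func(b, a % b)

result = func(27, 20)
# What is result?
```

func(27, 20) -> func(20, 7) -> func(7, 6) -> func(6, 1) -> func(1, 0) -> 1

Answer: 1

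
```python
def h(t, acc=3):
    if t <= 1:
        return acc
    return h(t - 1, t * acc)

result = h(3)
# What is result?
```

Accumulator trace (n, acc): (3, 3) -> (2, 9) -> (1, 18) -> return 18

Answer: 18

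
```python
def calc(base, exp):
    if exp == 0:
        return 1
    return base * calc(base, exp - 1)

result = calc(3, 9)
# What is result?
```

calc(3, 9) = 3 * 3 * 3 * 3 * 3 * 3 * 3 * 3 * 3 = 19683

Answer: 19683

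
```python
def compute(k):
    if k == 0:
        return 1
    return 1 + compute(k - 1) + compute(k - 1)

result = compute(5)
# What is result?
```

compute(k) = 1 + 2·compute(k-1), compute(0)=1. Closed form: (1+1)·2^5 - 1 = 63.

Answer: 63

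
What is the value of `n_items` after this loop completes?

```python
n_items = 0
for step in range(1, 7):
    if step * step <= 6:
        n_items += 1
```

Count numbers where step² ≤ 6
`n_items` takes the values: 0 → 1 → 2

Answer: 2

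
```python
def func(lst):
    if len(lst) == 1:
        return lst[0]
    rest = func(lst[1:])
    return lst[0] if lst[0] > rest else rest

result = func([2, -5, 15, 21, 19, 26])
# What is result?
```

Recursive max over [2, -5, 15, 21, 19, 26] = 26

Answer: 26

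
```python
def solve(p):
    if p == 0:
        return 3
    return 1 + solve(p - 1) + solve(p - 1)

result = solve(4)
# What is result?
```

solve(p) = 1 + 2·solve(p-1), solve(0)=3. Closed form: (3+1)·2^4 - 1 = 63.

Answer: 63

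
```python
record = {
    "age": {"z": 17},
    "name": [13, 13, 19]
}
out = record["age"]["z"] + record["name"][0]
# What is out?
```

Trace:
`record = { ...` → record = {'age': {'z': 17}, 'name': [13, 13, 19]}
`out = record["age"]["z"] + record["name"][0]` → out = 30
So out = 30

Answer: 30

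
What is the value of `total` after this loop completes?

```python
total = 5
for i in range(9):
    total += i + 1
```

Start at 5, add 1 to 9 = 50
`total` takes the values: 5 → 6 → 8 → 11 → 15 → 20 → 26 → 33 → 41 → 50

Answer: 50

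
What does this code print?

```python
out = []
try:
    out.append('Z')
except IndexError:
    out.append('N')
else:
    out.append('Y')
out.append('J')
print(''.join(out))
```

Execution trace: 'Z' (try body, no exception) → 'Y' (else) → 'J' (after the try/except). Output: ZYJ

Answer: ZYJ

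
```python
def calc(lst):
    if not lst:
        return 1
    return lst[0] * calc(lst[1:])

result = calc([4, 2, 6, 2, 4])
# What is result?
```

Product over [4, 2, 6, 2, 4] = 4 * 2 * 6 * 2 * 4 = 384

Answer: 384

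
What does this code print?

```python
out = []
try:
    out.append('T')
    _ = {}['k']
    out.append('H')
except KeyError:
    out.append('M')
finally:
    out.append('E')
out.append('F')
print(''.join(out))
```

Execution trace: 'T' (try body) → 'M' (except KeyError) → 'E' (finally) → 'F' (after the try/except). Output: TMEF

Answer: TMEF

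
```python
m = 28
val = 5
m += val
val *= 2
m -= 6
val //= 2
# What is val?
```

Trace:
`m = 28` → m = 28
`val = 5` → val = 5
`m += val` → m = 33
`val *= 2` → val = 10
`m -= 6` → m = 27
`val //= 2` → val = 5
So val = 5

Answer: 5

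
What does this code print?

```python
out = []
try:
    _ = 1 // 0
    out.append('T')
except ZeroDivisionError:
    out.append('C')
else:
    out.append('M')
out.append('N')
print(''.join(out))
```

Execution trace: 'C' (except ZeroDivisionError) → 'N' (after the try/except). Output: CN

Answer: CN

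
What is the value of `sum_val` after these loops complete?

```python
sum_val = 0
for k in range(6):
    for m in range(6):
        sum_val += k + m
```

Sum of all k+m for k,m in 6x6
`sum_val` takes the values: 0 → 1 → 3 → 6 → 10 → 15 → 16 → 18 → 21 → 25 → 30 → 36 → 38 → 41 → 45 → 50 → 56 → 63 → 66 → 70 → 75 → 81 → 88 → 96 → 100 → 105 → 111 → 118 → 126 → 135 → 140 → 146 → 153 → 161 → 170 → 180

Answer: 180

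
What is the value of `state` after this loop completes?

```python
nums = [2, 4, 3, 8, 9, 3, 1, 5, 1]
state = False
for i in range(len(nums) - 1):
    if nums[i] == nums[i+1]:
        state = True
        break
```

Check consecutive duplicates in [2, 4, 3, 8, 9, 3, 1, 5, 1]
`state` takes the values: False

Answer: False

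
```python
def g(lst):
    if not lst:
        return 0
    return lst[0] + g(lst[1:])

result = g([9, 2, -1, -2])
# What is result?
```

9 + 2 + (-1) + (-2) + 0 = 8

Answer: 8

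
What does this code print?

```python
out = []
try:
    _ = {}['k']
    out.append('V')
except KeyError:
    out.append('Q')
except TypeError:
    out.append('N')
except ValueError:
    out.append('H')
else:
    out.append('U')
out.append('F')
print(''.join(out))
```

Execution trace: 'Q' (except KeyError) → 'F' (after the try/except). Output: QF

Answer: QF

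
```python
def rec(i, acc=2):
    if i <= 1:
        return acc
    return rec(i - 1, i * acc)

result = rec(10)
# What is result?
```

Accumulator trace (n, acc): (10, 2) -> (9, 20) -> (8, 180) -> (7, 1440) -> (6, 10080) -> (5, 60480) -> (4, 302400) -> (3, 1209600) -> (2, 3628800) -> (1, 7257600) -> return 7257600

Answer: 7257600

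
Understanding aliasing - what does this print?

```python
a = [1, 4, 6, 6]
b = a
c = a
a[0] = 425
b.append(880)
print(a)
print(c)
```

Key concept: multiple aliases.
Step by step:
`a = [1, 4, 6, 6]` → a = [1, 4, 6, 6]
`b = a` → b = [1, 4, 6, 6] (same object as a)
`c = a` → c = [1, 4, 6, 6] (same object as a, b)
`a[0] = 425` → a = [425, 4, 6, 6] (same object as b, c); b = [425, 4, 6, 6] (same object as a, c); c = [425, 4, 6, 6] (same object as a, b)
`b.append(880)` → a = [425, 4, 6, 6, 880] (same object as b, c); b = [425, 4, 6, 6, 880] (same object as a, c); c = [425, 4, 6, 6, 880] (same object as a, b)
`print(a)` → prints [425, 4, 6, 6, 880]
`print(c)` → prints [425, 4, 6, 6, 880]

Answer:
[425, 4, 6, 6, 880]
[425, 4, 6, 6, 880]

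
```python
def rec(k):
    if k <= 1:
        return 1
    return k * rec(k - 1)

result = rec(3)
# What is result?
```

rec(3) = 3 * 2 * 1 = 6

Answer: 6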